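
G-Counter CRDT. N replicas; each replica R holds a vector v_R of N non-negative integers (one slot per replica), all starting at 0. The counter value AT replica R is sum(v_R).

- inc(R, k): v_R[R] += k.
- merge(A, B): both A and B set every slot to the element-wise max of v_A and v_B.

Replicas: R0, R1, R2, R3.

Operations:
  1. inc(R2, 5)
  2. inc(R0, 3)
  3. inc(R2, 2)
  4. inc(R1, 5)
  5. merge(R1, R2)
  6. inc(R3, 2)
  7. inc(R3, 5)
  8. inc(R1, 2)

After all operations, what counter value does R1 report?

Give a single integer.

Op 1: inc R2 by 5 -> R2=(0,0,5,0) value=5
Op 2: inc R0 by 3 -> R0=(3,0,0,0) value=3
Op 3: inc R2 by 2 -> R2=(0,0,7,0) value=7
Op 4: inc R1 by 5 -> R1=(0,5,0,0) value=5
Op 5: merge R1<->R2 -> R1=(0,5,7,0) R2=(0,5,7,0)
Op 6: inc R3 by 2 -> R3=(0,0,0,2) value=2
Op 7: inc R3 by 5 -> R3=(0,0,0,7) value=7
Op 8: inc R1 by 2 -> R1=(0,7,7,0) value=14

Answer: 14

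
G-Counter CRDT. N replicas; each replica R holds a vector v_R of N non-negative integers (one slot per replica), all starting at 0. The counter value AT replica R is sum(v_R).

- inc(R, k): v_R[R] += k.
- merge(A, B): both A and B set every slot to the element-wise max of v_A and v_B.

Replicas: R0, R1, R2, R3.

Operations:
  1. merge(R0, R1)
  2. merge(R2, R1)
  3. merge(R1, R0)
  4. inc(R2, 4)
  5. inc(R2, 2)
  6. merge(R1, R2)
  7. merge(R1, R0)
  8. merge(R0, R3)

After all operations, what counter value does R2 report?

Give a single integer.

Op 1: merge R0<->R1 -> R0=(0,0,0,0) R1=(0,0,0,0)
Op 2: merge R2<->R1 -> R2=(0,0,0,0) R1=(0,0,0,0)
Op 3: merge R1<->R0 -> R1=(0,0,0,0) R0=(0,0,0,0)
Op 4: inc R2 by 4 -> R2=(0,0,4,0) value=4
Op 5: inc R2 by 2 -> R2=(0,0,6,0) value=6
Op 6: merge R1<->R2 -> R1=(0,0,6,0) R2=(0,0,6,0)
Op 7: merge R1<->R0 -> R1=(0,0,6,0) R0=(0,0,6,0)
Op 8: merge R0<->R3 -> R0=(0,0,6,0) R3=(0,0,6,0)

Answer: 6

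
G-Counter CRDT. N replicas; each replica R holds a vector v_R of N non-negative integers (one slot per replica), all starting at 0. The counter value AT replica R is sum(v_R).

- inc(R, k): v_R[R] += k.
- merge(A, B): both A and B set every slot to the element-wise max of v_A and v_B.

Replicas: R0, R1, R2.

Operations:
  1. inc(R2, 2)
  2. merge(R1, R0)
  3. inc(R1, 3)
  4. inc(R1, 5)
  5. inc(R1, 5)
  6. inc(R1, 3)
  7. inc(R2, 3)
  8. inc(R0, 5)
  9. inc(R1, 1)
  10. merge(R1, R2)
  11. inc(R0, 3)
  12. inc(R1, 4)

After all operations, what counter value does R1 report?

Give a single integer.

Answer: 26

Derivation:
Op 1: inc R2 by 2 -> R2=(0,0,2) value=2
Op 2: merge R1<->R0 -> R1=(0,0,0) R0=(0,0,0)
Op 3: inc R1 by 3 -> R1=(0,3,0) value=3
Op 4: inc R1 by 5 -> R1=(0,8,0) value=8
Op 5: inc R1 by 5 -> R1=(0,13,0) value=13
Op 6: inc R1 by 3 -> R1=(0,16,0) value=16
Op 7: inc R2 by 3 -> R2=(0,0,5) value=5
Op 8: inc R0 by 5 -> R0=(5,0,0) value=5
Op 9: inc R1 by 1 -> R1=(0,17,0) value=17
Op 10: merge R1<->R2 -> R1=(0,17,5) R2=(0,17,5)
Op 11: inc R0 by 3 -> R0=(8,0,0) value=8
Op 12: inc R1 by 4 -> R1=(0,21,5) value=26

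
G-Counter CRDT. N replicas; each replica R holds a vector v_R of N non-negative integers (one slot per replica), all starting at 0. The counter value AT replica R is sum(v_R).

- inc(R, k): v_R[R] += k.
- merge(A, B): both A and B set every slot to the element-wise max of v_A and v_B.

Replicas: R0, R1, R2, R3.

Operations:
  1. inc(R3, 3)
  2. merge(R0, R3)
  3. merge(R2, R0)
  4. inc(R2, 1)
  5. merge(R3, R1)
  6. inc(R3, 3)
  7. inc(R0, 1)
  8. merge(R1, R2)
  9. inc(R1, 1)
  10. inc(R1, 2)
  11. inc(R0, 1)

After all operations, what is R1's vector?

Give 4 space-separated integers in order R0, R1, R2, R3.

Op 1: inc R3 by 3 -> R3=(0,0,0,3) value=3
Op 2: merge R0<->R3 -> R0=(0,0,0,3) R3=(0,0,0,3)
Op 3: merge R2<->R0 -> R2=(0,0,0,3) R0=(0,0,0,3)
Op 4: inc R2 by 1 -> R2=(0,0,1,3) value=4
Op 5: merge R3<->R1 -> R3=(0,0,0,3) R1=(0,0,0,3)
Op 6: inc R3 by 3 -> R3=(0,0,0,6) value=6
Op 7: inc R0 by 1 -> R0=(1,0,0,3) value=4
Op 8: merge R1<->R2 -> R1=(0,0,1,3) R2=(0,0,1,3)
Op 9: inc R1 by 1 -> R1=(0,1,1,3) value=5
Op 10: inc R1 by 2 -> R1=(0,3,1,3) value=7
Op 11: inc R0 by 1 -> R0=(2,0,0,3) value=5

Answer: 0 3 1 3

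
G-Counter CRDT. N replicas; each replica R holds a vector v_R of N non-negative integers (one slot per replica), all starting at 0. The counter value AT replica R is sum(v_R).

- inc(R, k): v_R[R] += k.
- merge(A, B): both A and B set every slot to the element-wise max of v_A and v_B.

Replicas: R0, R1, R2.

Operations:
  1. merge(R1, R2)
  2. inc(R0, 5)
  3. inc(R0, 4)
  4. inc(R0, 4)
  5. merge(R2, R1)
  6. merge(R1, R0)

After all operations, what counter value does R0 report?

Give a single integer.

Op 1: merge R1<->R2 -> R1=(0,0,0) R2=(0,0,0)
Op 2: inc R0 by 5 -> R0=(5,0,0) value=5
Op 3: inc R0 by 4 -> R0=(9,0,0) value=9
Op 4: inc R0 by 4 -> R0=(13,0,0) value=13
Op 5: merge R2<->R1 -> R2=(0,0,0) R1=(0,0,0)
Op 6: merge R1<->R0 -> R1=(13,0,0) R0=(13,0,0)

Answer: 13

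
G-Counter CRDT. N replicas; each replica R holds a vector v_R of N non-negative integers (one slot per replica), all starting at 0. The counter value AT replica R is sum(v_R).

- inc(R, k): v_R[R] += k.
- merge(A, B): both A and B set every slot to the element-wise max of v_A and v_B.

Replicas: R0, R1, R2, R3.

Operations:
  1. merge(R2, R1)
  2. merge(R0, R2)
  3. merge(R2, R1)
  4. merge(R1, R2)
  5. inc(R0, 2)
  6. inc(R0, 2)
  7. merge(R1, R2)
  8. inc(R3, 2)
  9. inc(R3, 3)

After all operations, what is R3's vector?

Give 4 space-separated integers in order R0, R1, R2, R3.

Answer: 0 0 0 5

Derivation:
Op 1: merge R2<->R1 -> R2=(0,0,0,0) R1=(0,0,0,0)
Op 2: merge R0<->R2 -> R0=(0,0,0,0) R2=(0,0,0,0)
Op 3: merge R2<->R1 -> R2=(0,0,0,0) R1=(0,0,0,0)
Op 4: merge R1<->R2 -> R1=(0,0,0,0) R2=(0,0,0,0)
Op 5: inc R0 by 2 -> R0=(2,0,0,0) value=2
Op 6: inc R0 by 2 -> R0=(4,0,0,0) value=4
Op 7: merge R1<->R2 -> R1=(0,0,0,0) R2=(0,0,0,0)
Op 8: inc R3 by 2 -> R3=(0,0,0,2) value=2
Op 9: inc R3 by 3 -> R3=(0,0,0,5) value=5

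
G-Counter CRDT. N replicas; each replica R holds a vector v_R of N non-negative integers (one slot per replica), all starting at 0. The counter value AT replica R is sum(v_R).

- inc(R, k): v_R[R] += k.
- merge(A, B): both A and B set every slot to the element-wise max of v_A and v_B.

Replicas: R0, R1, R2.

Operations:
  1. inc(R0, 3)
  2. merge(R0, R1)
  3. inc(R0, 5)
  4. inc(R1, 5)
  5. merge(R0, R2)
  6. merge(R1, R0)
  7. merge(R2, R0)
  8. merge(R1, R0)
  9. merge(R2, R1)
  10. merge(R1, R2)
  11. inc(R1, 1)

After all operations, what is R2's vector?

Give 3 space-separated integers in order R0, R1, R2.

Op 1: inc R0 by 3 -> R0=(3,0,0) value=3
Op 2: merge R0<->R1 -> R0=(3,0,0) R1=(3,0,0)
Op 3: inc R0 by 5 -> R0=(8,0,0) value=8
Op 4: inc R1 by 5 -> R1=(3,5,0) value=8
Op 5: merge R0<->R2 -> R0=(8,0,0) R2=(8,0,0)
Op 6: merge R1<->R0 -> R1=(8,5,0) R0=(8,5,0)
Op 7: merge R2<->R0 -> R2=(8,5,0) R0=(8,5,0)
Op 8: merge R1<->R0 -> R1=(8,5,0) R0=(8,5,0)
Op 9: merge R2<->R1 -> R2=(8,5,0) R1=(8,5,0)
Op 10: merge R1<->R2 -> R1=(8,5,0) R2=(8,5,0)
Op 11: inc R1 by 1 -> R1=(8,6,0) value=14

Answer: 8 5 0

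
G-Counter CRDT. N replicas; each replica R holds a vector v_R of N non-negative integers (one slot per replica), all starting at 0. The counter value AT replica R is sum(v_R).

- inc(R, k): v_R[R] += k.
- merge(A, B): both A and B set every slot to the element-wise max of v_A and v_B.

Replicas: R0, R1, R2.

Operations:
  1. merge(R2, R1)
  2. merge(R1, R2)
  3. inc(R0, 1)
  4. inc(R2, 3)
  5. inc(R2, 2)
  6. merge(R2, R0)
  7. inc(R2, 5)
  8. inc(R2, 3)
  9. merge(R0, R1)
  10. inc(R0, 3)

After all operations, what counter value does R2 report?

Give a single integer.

Op 1: merge R2<->R1 -> R2=(0,0,0) R1=(0,0,0)
Op 2: merge R1<->R2 -> R1=(0,0,0) R2=(0,0,0)
Op 3: inc R0 by 1 -> R0=(1,0,0) value=1
Op 4: inc R2 by 3 -> R2=(0,0,3) value=3
Op 5: inc R2 by 2 -> R2=(0,0,5) value=5
Op 6: merge R2<->R0 -> R2=(1,0,5) R0=(1,0,5)
Op 7: inc R2 by 5 -> R2=(1,0,10) value=11
Op 8: inc R2 by 3 -> R2=(1,0,13) value=14
Op 9: merge R0<->R1 -> R0=(1,0,5) R1=(1,0,5)
Op 10: inc R0 by 3 -> R0=(4,0,5) value=9

Answer: 14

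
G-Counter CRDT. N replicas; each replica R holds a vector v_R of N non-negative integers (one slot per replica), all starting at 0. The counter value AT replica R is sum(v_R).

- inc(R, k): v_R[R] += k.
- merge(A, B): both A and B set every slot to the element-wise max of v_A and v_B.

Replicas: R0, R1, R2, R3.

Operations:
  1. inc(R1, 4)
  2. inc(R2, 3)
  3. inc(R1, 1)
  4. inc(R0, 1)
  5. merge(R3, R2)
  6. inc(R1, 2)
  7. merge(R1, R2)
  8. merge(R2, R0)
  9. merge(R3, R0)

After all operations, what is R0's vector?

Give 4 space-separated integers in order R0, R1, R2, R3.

Answer: 1 7 3 0

Derivation:
Op 1: inc R1 by 4 -> R1=(0,4,0,0) value=4
Op 2: inc R2 by 3 -> R2=(0,0,3,0) value=3
Op 3: inc R1 by 1 -> R1=(0,5,0,0) value=5
Op 4: inc R0 by 1 -> R0=(1,0,0,0) value=1
Op 5: merge R3<->R2 -> R3=(0,0,3,0) R2=(0,0,3,0)
Op 6: inc R1 by 2 -> R1=(0,7,0,0) value=7
Op 7: merge R1<->R2 -> R1=(0,7,3,0) R2=(0,7,3,0)
Op 8: merge R2<->R0 -> R2=(1,7,3,0) R0=(1,7,3,0)
Op 9: merge R3<->R0 -> R3=(1,7,3,0) R0=(1,7,3,0)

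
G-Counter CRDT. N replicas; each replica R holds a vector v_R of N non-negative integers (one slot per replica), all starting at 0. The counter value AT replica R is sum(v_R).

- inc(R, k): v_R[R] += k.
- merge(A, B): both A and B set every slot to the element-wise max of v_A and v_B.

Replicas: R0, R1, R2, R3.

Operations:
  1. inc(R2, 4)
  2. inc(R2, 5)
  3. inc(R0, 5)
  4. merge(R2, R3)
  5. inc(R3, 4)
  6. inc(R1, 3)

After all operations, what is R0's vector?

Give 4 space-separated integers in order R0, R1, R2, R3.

Answer: 5 0 0 0

Derivation:
Op 1: inc R2 by 4 -> R2=(0,0,4,0) value=4
Op 2: inc R2 by 5 -> R2=(0,0,9,0) value=9
Op 3: inc R0 by 5 -> R0=(5,0,0,0) value=5
Op 4: merge R2<->R3 -> R2=(0,0,9,0) R3=(0,0,9,0)
Op 5: inc R3 by 4 -> R3=(0,0,9,4) value=13
Op 6: inc R1 by 3 -> R1=(0,3,0,0) value=3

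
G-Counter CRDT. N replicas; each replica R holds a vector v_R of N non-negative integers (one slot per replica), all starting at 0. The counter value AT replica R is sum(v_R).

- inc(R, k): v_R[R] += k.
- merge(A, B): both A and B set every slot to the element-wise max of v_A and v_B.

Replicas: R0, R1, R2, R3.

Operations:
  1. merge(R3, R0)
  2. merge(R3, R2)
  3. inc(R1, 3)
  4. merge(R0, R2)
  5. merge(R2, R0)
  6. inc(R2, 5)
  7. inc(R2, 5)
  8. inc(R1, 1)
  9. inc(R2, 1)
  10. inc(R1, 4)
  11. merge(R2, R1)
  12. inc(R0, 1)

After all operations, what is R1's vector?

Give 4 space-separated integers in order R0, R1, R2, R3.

Op 1: merge R3<->R0 -> R3=(0,0,0,0) R0=(0,0,0,0)
Op 2: merge R3<->R2 -> R3=(0,0,0,0) R2=(0,0,0,0)
Op 3: inc R1 by 3 -> R1=(0,3,0,0) value=3
Op 4: merge R0<->R2 -> R0=(0,0,0,0) R2=(0,0,0,0)
Op 5: merge R2<->R0 -> R2=(0,0,0,0) R0=(0,0,0,0)
Op 6: inc R2 by 5 -> R2=(0,0,5,0) value=5
Op 7: inc R2 by 5 -> R2=(0,0,10,0) value=10
Op 8: inc R1 by 1 -> R1=(0,4,0,0) value=4
Op 9: inc R2 by 1 -> R2=(0,0,11,0) value=11
Op 10: inc R1 by 4 -> R1=(0,8,0,0) value=8
Op 11: merge R2<->R1 -> R2=(0,8,11,0) R1=(0,8,11,0)
Op 12: inc R0 by 1 -> R0=(1,0,0,0) value=1

Answer: 0 8 11 0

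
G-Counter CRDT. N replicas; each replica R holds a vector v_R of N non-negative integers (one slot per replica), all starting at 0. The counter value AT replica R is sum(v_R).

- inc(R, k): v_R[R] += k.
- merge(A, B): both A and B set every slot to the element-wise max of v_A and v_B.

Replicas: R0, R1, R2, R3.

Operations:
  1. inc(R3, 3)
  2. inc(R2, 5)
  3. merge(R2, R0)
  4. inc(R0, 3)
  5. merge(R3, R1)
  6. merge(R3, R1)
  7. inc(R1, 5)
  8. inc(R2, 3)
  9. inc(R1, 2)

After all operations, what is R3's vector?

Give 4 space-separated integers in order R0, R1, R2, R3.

Op 1: inc R3 by 3 -> R3=(0,0,0,3) value=3
Op 2: inc R2 by 5 -> R2=(0,0,5,0) value=5
Op 3: merge R2<->R0 -> R2=(0,0,5,0) R0=(0,0,5,0)
Op 4: inc R0 by 3 -> R0=(3,0,5,0) value=8
Op 5: merge R3<->R1 -> R3=(0,0,0,3) R1=(0,0,0,3)
Op 6: merge R3<->R1 -> R3=(0,0,0,3) R1=(0,0,0,3)
Op 7: inc R1 by 5 -> R1=(0,5,0,3) value=8
Op 8: inc R2 by 3 -> R2=(0,0,8,0) value=8
Op 9: inc R1 by 2 -> R1=(0,7,0,3) value=10

Answer: 0 0 0 3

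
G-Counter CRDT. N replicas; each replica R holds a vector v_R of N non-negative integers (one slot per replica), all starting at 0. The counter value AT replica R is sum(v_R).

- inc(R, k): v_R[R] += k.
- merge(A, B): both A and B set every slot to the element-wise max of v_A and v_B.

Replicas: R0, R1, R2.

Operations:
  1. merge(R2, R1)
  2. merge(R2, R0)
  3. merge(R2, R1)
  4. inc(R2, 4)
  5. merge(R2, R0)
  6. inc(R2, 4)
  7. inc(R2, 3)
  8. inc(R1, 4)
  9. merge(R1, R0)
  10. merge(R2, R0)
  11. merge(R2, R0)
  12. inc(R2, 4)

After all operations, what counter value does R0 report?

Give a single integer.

Answer: 15

Derivation:
Op 1: merge R2<->R1 -> R2=(0,0,0) R1=(0,0,0)
Op 2: merge R2<->R0 -> R2=(0,0,0) R0=(0,0,0)
Op 3: merge R2<->R1 -> R2=(0,0,0) R1=(0,0,0)
Op 4: inc R2 by 4 -> R2=(0,0,4) value=4
Op 5: merge R2<->R0 -> R2=(0,0,4) R0=(0,0,4)
Op 6: inc R2 by 4 -> R2=(0,0,8) value=8
Op 7: inc R2 by 3 -> R2=(0,0,11) value=11
Op 8: inc R1 by 4 -> R1=(0,4,0) value=4
Op 9: merge R1<->R0 -> R1=(0,4,4) R0=(0,4,4)
Op 10: merge R2<->R0 -> R2=(0,4,11) R0=(0,4,11)
Op 11: merge R2<->R0 -> R2=(0,4,11) R0=(0,4,11)
Op 12: inc R2 by 4 -> R2=(0,4,15) value=19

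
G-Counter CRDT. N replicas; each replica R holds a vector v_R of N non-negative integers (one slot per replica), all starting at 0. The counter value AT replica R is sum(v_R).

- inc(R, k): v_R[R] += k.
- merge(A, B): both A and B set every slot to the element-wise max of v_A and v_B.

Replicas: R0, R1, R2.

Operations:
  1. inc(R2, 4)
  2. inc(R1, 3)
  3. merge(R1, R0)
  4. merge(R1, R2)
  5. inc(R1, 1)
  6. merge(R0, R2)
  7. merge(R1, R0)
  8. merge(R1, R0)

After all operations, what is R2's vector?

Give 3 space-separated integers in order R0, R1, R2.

Op 1: inc R2 by 4 -> R2=(0,0,4) value=4
Op 2: inc R1 by 3 -> R1=(0,3,0) value=3
Op 3: merge R1<->R0 -> R1=(0,3,0) R0=(0,3,0)
Op 4: merge R1<->R2 -> R1=(0,3,4) R2=(0,3,4)
Op 5: inc R1 by 1 -> R1=(0,4,4) value=8
Op 6: merge R0<->R2 -> R0=(0,3,4) R2=(0,3,4)
Op 7: merge R1<->R0 -> R1=(0,4,4) R0=(0,4,4)
Op 8: merge R1<->R0 -> R1=(0,4,4) R0=(0,4,4)

Answer: 0 3 4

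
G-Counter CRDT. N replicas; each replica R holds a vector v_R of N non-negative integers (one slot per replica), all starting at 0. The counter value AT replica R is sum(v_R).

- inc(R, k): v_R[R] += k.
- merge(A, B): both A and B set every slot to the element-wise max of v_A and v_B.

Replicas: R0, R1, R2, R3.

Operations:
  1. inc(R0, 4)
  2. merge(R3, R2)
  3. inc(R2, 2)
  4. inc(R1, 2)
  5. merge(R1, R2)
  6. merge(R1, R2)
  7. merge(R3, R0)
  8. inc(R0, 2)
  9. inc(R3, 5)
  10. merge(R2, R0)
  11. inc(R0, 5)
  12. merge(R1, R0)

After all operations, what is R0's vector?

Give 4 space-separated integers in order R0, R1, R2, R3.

Op 1: inc R0 by 4 -> R0=(4,0,0,0) value=4
Op 2: merge R3<->R2 -> R3=(0,0,0,0) R2=(0,0,0,0)
Op 3: inc R2 by 2 -> R2=(0,0,2,0) value=2
Op 4: inc R1 by 2 -> R1=(0,2,0,0) value=2
Op 5: merge R1<->R2 -> R1=(0,2,2,0) R2=(0,2,2,0)
Op 6: merge R1<->R2 -> R1=(0,2,2,0) R2=(0,2,2,0)
Op 7: merge R3<->R0 -> R3=(4,0,0,0) R0=(4,0,0,0)
Op 8: inc R0 by 2 -> R0=(6,0,0,0) value=6
Op 9: inc R3 by 5 -> R3=(4,0,0,5) value=9
Op 10: merge R2<->R0 -> R2=(6,2,2,0) R0=(6,2,2,0)
Op 11: inc R0 by 5 -> R0=(11,2,2,0) value=15
Op 12: merge R1<->R0 -> R1=(11,2,2,0) R0=(11,2,2,0)

Answer: 11 2 2 0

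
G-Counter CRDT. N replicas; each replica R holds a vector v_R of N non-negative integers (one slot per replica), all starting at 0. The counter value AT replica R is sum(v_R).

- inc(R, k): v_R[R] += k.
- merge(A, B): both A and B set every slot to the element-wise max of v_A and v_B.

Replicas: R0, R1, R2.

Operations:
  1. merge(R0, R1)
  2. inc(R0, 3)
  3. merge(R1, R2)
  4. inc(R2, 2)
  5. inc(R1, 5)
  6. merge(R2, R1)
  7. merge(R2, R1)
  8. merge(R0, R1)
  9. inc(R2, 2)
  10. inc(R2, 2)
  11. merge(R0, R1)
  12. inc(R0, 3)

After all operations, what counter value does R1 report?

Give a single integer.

Answer: 10

Derivation:
Op 1: merge R0<->R1 -> R0=(0,0,0) R1=(0,0,0)
Op 2: inc R0 by 3 -> R0=(3,0,0) value=3
Op 3: merge R1<->R2 -> R1=(0,0,0) R2=(0,0,0)
Op 4: inc R2 by 2 -> R2=(0,0,2) value=2
Op 5: inc R1 by 5 -> R1=(0,5,0) value=5
Op 6: merge R2<->R1 -> R2=(0,5,2) R1=(0,5,2)
Op 7: merge R2<->R1 -> R2=(0,5,2) R1=(0,5,2)
Op 8: merge R0<->R1 -> R0=(3,5,2) R1=(3,5,2)
Op 9: inc R2 by 2 -> R2=(0,5,4) value=9
Op 10: inc R2 by 2 -> R2=(0,5,6) value=11
Op 11: merge R0<->R1 -> R0=(3,5,2) R1=(3,5,2)
Op 12: inc R0 by 3 -> R0=(6,5,2) value=13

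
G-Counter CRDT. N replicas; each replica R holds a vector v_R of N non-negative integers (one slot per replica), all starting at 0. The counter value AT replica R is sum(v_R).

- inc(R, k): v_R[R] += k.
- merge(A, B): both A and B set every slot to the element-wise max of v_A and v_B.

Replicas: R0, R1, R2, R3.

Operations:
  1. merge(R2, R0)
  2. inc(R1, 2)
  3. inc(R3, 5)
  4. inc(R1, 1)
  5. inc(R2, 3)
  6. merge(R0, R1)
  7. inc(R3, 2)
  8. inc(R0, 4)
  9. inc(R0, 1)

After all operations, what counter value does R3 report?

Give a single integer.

Op 1: merge R2<->R0 -> R2=(0,0,0,0) R0=(0,0,0,0)
Op 2: inc R1 by 2 -> R1=(0,2,0,0) value=2
Op 3: inc R3 by 5 -> R3=(0,0,0,5) value=5
Op 4: inc R1 by 1 -> R1=(0,3,0,0) value=3
Op 5: inc R2 by 3 -> R2=(0,0,3,0) value=3
Op 6: merge R0<->R1 -> R0=(0,3,0,0) R1=(0,3,0,0)
Op 7: inc R3 by 2 -> R3=(0,0,0,7) value=7
Op 8: inc R0 by 4 -> R0=(4,3,0,0) value=7
Op 9: inc R0 by 1 -> R0=(5,3,0,0) value=8

Answer: 7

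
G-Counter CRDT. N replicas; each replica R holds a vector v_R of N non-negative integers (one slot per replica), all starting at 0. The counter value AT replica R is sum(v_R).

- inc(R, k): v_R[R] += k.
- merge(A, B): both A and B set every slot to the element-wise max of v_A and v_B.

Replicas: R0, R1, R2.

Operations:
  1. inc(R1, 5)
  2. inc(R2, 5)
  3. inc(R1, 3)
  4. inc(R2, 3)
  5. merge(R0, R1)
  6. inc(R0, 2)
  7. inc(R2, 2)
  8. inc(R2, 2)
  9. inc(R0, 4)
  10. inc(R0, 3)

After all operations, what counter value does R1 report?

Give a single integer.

Answer: 8

Derivation:
Op 1: inc R1 by 5 -> R1=(0,5,0) value=5
Op 2: inc R2 by 5 -> R2=(0,0,5) value=5
Op 3: inc R1 by 3 -> R1=(0,8,0) value=8
Op 4: inc R2 by 3 -> R2=(0,0,8) value=8
Op 5: merge R0<->R1 -> R0=(0,8,0) R1=(0,8,0)
Op 6: inc R0 by 2 -> R0=(2,8,0) value=10
Op 7: inc R2 by 2 -> R2=(0,0,10) value=10
Op 8: inc R2 by 2 -> R2=(0,0,12) value=12
Op 9: inc R0 by 4 -> R0=(6,8,0) value=14
Op 10: inc R0 by 3 -> R0=(9,8,0) value=17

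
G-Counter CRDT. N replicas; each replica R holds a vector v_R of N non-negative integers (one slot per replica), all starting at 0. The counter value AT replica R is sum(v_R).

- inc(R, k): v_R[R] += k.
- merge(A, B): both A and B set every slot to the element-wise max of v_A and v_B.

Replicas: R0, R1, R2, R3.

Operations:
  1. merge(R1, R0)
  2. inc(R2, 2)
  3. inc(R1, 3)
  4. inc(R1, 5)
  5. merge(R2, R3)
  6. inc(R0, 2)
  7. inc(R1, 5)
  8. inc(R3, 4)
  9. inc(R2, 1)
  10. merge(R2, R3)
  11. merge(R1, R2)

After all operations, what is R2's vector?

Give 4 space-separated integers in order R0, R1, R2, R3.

Answer: 0 13 3 4

Derivation:
Op 1: merge R1<->R0 -> R1=(0,0,0,0) R0=(0,0,0,0)
Op 2: inc R2 by 2 -> R2=(0,0,2,0) value=2
Op 3: inc R1 by 3 -> R1=(0,3,0,0) value=3
Op 4: inc R1 by 5 -> R1=(0,8,0,0) value=8
Op 5: merge R2<->R3 -> R2=(0,0,2,0) R3=(0,0,2,0)
Op 6: inc R0 by 2 -> R0=(2,0,0,0) value=2
Op 7: inc R1 by 5 -> R1=(0,13,0,0) value=13
Op 8: inc R3 by 4 -> R3=(0,0,2,4) value=6
Op 9: inc R2 by 1 -> R2=(0,0,3,0) value=3
Op 10: merge R2<->R3 -> R2=(0,0,3,4) R3=(0,0,3,4)
Op 11: merge R1<->R2 -> R1=(0,13,3,4) R2=(0,13,3,4)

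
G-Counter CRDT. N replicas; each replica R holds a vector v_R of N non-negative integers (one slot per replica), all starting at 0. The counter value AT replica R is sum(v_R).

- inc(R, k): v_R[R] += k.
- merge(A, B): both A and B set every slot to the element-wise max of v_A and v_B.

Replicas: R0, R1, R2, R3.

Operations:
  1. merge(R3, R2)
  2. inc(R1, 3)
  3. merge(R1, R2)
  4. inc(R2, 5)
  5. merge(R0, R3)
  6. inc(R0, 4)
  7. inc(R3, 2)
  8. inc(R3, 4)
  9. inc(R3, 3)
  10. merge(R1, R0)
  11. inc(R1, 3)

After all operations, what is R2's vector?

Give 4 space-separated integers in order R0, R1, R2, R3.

Op 1: merge R3<->R2 -> R3=(0,0,0,0) R2=(0,0,0,0)
Op 2: inc R1 by 3 -> R1=(0,3,0,0) value=3
Op 3: merge R1<->R2 -> R1=(0,3,0,0) R2=(0,3,0,0)
Op 4: inc R2 by 5 -> R2=(0,3,5,0) value=8
Op 5: merge R0<->R3 -> R0=(0,0,0,0) R3=(0,0,0,0)
Op 6: inc R0 by 4 -> R0=(4,0,0,0) value=4
Op 7: inc R3 by 2 -> R3=(0,0,0,2) value=2
Op 8: inc R3 by 4 -> R3=(0,0,0,6) value=6
Op 9: inc R3 by 3 -> R3=(0,0,0,9) value=9
Op 10: merge R1<->R0 -> R1=(4,3,0,0) R0=(4,3,0,0)
Op 11: inc R1 by 3 -> R1=(4,6,0,0) value=10

Answer: 0 3 5 0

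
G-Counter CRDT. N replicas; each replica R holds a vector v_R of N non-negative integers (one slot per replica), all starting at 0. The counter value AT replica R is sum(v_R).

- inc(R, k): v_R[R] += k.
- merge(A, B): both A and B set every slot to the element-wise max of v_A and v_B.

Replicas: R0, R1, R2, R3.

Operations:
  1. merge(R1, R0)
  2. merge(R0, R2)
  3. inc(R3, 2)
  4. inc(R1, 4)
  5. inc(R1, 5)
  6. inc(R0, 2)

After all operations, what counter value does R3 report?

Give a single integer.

Op 1: merge R1<->R0 -> R1=(0,0,0,0) R0=(0,0,0,0)
Op 2: merge R0<->R2 -> R0=(0,0,0,0) R2=(0,0,0,0)
Op 3: inc R3 by 2 -> R3=(0,0,0,2) value=2
Op 4: inc R1 by 4 -> R1=(0,4,0,0) value=4
Op 5: inc R1 by 5 -> R1=(0,9,0,0) value=9
Op 6: inc R0 by 2 -> R0=(2,0,0,0) value=2

Answer: 2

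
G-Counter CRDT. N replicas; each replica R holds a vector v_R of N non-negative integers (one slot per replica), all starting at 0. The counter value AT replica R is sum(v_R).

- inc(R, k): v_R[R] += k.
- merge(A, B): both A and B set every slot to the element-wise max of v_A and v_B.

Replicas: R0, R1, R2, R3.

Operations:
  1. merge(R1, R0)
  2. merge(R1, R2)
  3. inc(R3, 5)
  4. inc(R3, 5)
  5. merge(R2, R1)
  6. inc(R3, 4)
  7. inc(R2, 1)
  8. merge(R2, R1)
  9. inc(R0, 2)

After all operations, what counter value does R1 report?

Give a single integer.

Answer: 1

Derivation:
Op 1: merge R1<->R0 -> R1=(0,0,0,0) R0=(0,0,0,0)
Op 2: merge R1<->R2 -> R1=(0,0,0,0) R2=(0,0,0,0)
Op 3: inc R3 by 5 -> R3=(0,0,0,5) value=5
Op 4: inc R3 by 5 -> R3=(0,0,0,10) value=10
Op 5: merge R2<->R1 -> R2=(0,0,0,0) R1=(0,0,0,0)
Op 6: inc R3 by 4 -> R3=(0,0,0,14) value=14
Op 7: inc R2 by 1 -> R2=(0,0,1,0) value=1
Op 8: merge R2<->R1 -> R2=(0,0,1,0) R1=(0,0,1,0)
Op 9: inc R0 by 2 -> R0=(2,0,0,0) value=2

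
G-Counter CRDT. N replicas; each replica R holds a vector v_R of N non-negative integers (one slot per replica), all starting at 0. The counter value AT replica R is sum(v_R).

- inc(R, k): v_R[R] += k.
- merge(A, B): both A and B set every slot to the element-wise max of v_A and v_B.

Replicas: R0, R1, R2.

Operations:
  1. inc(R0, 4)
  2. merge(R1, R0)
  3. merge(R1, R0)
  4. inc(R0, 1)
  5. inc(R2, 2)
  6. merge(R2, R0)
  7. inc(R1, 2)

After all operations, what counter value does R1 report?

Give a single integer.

Op 1: inc R0 by 4 -> R0=(4,0,0) value=4
Op 2: merge R1<->R0 -> R1=(4,0,0) R0=(4,0,0)
Op 3: merge R1<->R0 -> R1=(4,0,0) R0=(4,0,0)
Op 4: inc R0 by 1 -> R0=(5,0,0) value=5
Op 5: inc R2 by 2 -> R2=(0,0,2) value=2
Op 6: merge R2<->R0 -> R2=(5,0,2) R0=(5,0,2)
Op 7: inc R1 by 2 -> R1=(4,2,0) value=6

Answer: 6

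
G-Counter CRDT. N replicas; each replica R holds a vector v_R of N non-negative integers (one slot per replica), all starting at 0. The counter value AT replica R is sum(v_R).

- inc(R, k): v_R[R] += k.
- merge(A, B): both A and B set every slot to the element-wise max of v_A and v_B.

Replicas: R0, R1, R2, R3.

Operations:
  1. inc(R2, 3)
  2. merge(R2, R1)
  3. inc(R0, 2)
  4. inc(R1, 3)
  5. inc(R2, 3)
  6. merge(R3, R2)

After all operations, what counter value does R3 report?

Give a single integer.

Op 1: inc R2 by 3 -> R2=(0,0,3,0) value=3
Op 2: merge R2<->R1 -> R2=(0,0,3,0) R1=(0,0,3,0)
Op 3: inc R0 by 2 -> R0=(2,0,0,0) value=2
Op 4: inc R1 by 3 -> R1=(0,3,3,0) value=6
Op 5: inc R2 by 3 -> R2=(0,0,6,0) value=6
Op 6: merge R3<->R2 -> R3=(0,0,6,0) R2=(0,0,6,0)

Answer: 6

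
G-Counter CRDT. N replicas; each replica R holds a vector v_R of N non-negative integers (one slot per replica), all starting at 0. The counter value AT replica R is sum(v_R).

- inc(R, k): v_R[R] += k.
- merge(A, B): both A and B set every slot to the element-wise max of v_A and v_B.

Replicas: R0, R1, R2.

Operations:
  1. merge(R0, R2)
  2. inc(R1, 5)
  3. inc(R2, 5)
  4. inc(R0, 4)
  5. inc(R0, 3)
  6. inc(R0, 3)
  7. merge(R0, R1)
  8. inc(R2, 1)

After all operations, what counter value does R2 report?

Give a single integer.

Op 1: merge R0<->R2 -> R0=(0,0,0) R2=(0,0,0)
Op 2: inc R1 by 5 -> R1=(0,5,0) value=5
Op 3: inc R2 by 5 -> R2=(0,0,5) value=5
Op 4: inc R0 by 4 -> R0=(4,0,0) value=4
Op 5: inc R0 by 3 -> R0=(7,0,0) value=7
Op 6: inc R0 by 3 -> R0=(10,0,0) value=10
Op 7: merge R0<->R1 -> R0=(10,5,0) R1=(10,5,0)
Op 8: inc R2 by 1 -> R2=(0,0,6) value=6

Answer: 6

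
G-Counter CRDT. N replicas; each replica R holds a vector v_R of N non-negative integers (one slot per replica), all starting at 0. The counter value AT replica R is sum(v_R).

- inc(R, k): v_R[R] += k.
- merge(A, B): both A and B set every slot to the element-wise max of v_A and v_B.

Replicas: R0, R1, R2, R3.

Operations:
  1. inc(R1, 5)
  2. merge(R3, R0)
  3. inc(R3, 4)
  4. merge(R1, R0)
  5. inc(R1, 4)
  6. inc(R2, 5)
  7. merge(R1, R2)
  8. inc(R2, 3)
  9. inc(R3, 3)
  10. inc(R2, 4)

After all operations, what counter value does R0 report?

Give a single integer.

Answer: 5

Derivation:
Op 1: inc R1 by 5 -> R1=(0,5,0,0) value=5
Op 2: merge R3<->R0 -> R3=(0,0,0,0) R0=(0,0,0,0)
Op 3: inc R3 by 4 -> R3=(0,0,0,4) value=4
Op 4: merge R1<->R0 -> R1=(0,5,0,0) R0=(0,5,0,0)
Op 5: inc R1 by 4 -> R1=(0,9,0,0) value=9
Op 6: inc R2 by 5 -> R2=(0,0,5,0) value=5
Op 7: merge R1<->R2 -> R1=(0,9,5,0) R2=(0,9,5,0)
Op 8: inc R2 by 3 -> R2=(0,9,8,0) value=17
Op 9: inc R3 by 3 -> R3=(0,0,0,7) value=7
Op 10: inc R2 by 4 -> R2=(0,9,12,0) value=21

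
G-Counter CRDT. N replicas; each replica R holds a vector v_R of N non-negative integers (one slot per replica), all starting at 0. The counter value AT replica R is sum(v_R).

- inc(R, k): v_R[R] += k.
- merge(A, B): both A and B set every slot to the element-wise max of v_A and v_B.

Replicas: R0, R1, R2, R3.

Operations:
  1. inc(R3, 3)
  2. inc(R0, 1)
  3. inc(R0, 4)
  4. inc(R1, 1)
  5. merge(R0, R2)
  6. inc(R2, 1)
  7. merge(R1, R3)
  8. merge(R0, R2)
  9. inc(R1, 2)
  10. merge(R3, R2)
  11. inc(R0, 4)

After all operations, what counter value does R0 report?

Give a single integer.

Op 1: inc R3 by 3 -> R3=(0,0,0,3) value=3
Op 2: inc R0 by 1 -> R0=(1,0,0,0) value=1
Op 3: inc R0 by 4 -> R0=(5,0,0,0) value=5
Op 4: inc R1 by 1 -> R1=(0,1,0,0) value=1
Op 5: merge R0<->R2 -> R0=(5,0,0,0) R2=(5,0,0,0)
Op 6: inc R2 by 1 -> R2=(5,0,1,0) value=6
Op 7: merge R1<->R3 -> R1=(0,1,0,3) R3=(0,1,0,3)
Op 8: merge R0<->R2 -> R0=(5,0,1,0) R2=(5,0,1,0)
Op 9: inc R1 by 2 -> R1=(0,3,0,3) value=6
Op 10: merge R3<->R2 -> R3=(5,1,1,3) R2=(5,1,1,3)
Op 11: inc R0 by 4 -> R0=(9,0,1,0) value=10

Answer: 10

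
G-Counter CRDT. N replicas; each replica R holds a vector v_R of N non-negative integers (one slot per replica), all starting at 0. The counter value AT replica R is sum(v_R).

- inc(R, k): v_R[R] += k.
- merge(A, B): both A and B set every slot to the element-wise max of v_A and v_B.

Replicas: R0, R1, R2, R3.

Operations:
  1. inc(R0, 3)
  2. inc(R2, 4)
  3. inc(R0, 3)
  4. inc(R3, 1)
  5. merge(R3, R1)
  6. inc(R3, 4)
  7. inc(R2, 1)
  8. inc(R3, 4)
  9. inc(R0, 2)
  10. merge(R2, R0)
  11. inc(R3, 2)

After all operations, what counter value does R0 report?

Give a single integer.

Op 1: inc R0 by 3 -> R0=(3,0,0,0) value=3
Op 2: inc R2 by 4 -> R2=(0,0,4,0) value=4
Op 3: inc R0 by 3 -> R0=(6,0,0,0) value=6
Op 4: inc R3 by 1 -> R3=(0,0,0,1) value=1
Op 5: merge R3<->R1 -> R3=(0,0,0,1) R1=(0,0,0,1)
Op 6: inc R3 by 4 -> R3=(0,0,0,5) value=5
Op 7: inc R2 by 1 -> R2=(0,0,5,0) value=5
Op 8: inc R3 by 4 -> R3=(0,0,0,9) value=9
Op 9: inc R0 by 2 -> R0=(8,0,0,0) value=8
Op 10: merge R2<->R0 -> R2=(8,0,5,0) R0=(8,0,5,0)
Op 11: inc R3 by 2 -> R3=(0,0,0,11) value=11

Answer: 13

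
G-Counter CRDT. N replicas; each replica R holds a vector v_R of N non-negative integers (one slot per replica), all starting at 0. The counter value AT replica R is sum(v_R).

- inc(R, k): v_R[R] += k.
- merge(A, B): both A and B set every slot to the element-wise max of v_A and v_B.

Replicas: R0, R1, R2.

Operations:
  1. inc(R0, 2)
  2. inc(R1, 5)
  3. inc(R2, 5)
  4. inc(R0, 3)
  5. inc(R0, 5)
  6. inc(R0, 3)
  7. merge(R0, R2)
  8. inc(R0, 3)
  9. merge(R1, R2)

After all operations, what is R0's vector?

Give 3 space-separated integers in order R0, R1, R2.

Answer: 16 0 5

Derivation:
Op 1: inc R0 by 2 -> R0=(2,0,0) value=2
Op 2: inc R1 by 5 -> R1=(0,5,0) value=5
Op 3: inc R2 by 5 -> R2=(0,0,5) value=5
Op 4: inc R0 by 3 -> R0=(5,0,0) value=5
Op 5: inc R0 by 5 -> R0=(10,0,0) value=10
Op 6: inc R0 by 3 -> R0=(13,0,0) value=13
Op 7: merge R0<->R2 -> R0=(13,0,5) R2=(13,0,5)
Op 8: inc R0 by 3 -> R0=(16,0,5) value=21
Op 9: merge R1<->R2 -> R1=(13,5,5) R2=(13,5,5)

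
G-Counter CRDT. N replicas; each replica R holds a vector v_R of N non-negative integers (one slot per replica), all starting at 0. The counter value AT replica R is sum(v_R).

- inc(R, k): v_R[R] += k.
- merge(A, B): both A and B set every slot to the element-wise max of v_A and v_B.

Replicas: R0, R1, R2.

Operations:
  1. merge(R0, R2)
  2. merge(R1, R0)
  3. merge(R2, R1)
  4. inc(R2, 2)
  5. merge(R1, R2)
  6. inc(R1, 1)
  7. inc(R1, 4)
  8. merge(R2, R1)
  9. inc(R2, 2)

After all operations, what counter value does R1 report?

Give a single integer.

Answer: 7

Derivation:
Op 1: merge R0<->R2 -> R0=(0,0,0) R2=(0,0,0)
Op 2: merge R1<->R0 -> R1=(0,0,0) R0=(0,0,0)
Op 3: merge R2<->R1 -> R2=(0,0,0) R1=(0,0,0)
Op 4: inc R2 by 2 -> R2=(0,0,2) value=2
Op 5: merge R1<->R2 -> R1=(0,0,2) R2=(0,0,2)
Op 6: inc R1 by 1 -> R1=(0,1,2) value=3
Op 7: inc R1 by 4 -> R1=(0,5,2) value=7
Op 8: merge R2<->R1 -> R2=(0,5,2) R1=(0,5,2)
Op 9: inc R2 by 2 -> R2=(0,5,4) value=9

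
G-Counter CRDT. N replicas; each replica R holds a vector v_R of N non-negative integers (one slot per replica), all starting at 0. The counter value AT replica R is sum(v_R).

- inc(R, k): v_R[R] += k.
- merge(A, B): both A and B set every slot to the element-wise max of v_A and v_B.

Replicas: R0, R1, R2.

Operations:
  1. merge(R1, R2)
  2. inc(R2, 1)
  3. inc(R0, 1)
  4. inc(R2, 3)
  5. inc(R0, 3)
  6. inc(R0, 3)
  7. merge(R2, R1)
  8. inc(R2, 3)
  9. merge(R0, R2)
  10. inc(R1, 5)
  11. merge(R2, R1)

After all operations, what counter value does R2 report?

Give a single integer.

Op 1: merge R1<->R2 -> R1=(0,0,0) R2=(0,0,0)
Op 2: inc R2 by 1 -> R2=(0,0,1) value=1
Op 3: inc R0 by 1 -> R0=(1,0,0) value=1
Op 4: inc R2 by 3 -> R2=(0,0,4) value=4
Op 5: inc R0 by 3 -> R0=(4,0,0) value=4
Op 6: inc R0 by 3 -> R0=(7,0,0) value=7
Op 7: merge R2<->R1 -> R2=(0,0,4) R1=(0,0,4)
Op 8: inc R2 by 3 -> R2=(0,0,7) value=7
Op 9: merge R0<->R2 -> R0=(7,0,7) R2=(7,0,7)
Op 10: inc R1 by 5 -> R1=(0,5,4) value=9
Op 11: merge R2<->R1 -> R2=(7,5,7) R1=(7,5,7)

Answer: 19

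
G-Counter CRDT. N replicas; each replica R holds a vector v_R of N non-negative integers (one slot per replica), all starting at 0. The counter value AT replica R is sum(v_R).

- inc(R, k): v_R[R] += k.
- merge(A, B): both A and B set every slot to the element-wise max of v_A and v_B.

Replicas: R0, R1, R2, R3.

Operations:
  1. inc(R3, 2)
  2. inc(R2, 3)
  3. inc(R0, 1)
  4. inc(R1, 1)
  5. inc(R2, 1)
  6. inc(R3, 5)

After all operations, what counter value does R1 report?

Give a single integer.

Op 1: inc R3 by 2 -> R3=(0,0,0,2) value=2
Op 2: inc R2 by 3 -> R2=(0,0,3,0) value=3
Op 3: inc R0 by 1 -> R0=(1,0,0,0) value=1
Op 4: inc R1 by 1 -> R1=(0,1,0,0) value=1
Op 5: inc R2 by 1 -> R2=(0,0,4,0) value=4
Op 6: inc R3 by 5 -> R3=(0,0,0,7) value=7

Answer: 1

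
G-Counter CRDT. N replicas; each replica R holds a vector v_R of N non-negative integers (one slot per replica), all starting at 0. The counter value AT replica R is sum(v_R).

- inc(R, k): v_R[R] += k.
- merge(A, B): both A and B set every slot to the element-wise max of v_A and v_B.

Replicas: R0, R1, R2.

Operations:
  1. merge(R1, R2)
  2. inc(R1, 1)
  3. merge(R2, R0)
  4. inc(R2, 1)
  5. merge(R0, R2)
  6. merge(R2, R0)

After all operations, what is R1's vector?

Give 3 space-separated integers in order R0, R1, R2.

Op 1: merge R1<->R2 -> R1=(0,0,0) R2=(0,0,0)
Op 2: inc R1 by 1 -> R1=(0,1,0) value=1
Op 3: merge R2<->R0 -> R2=(0,0,0) R0=(0,0,0)
Op 4: inc R2 by 1 -> R2=(0,0,1) value=1
Op 5: merge R0<->R2 -> R0=(0,0,1) R2=(0,0,1)
Op 6: merge R2<->R0 -> R2=(0,0,1) R0=(0,0,1)

Answer: 0 1 0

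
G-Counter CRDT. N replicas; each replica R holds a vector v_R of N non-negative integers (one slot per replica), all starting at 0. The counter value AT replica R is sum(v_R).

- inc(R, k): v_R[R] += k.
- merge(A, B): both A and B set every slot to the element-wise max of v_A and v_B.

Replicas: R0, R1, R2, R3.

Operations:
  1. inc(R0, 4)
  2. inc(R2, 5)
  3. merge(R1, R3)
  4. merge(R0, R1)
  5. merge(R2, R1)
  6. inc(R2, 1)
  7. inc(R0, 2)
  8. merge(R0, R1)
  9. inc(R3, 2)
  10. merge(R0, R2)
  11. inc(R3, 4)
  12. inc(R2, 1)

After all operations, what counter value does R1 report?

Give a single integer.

Answer: 11

Derivation:
Op 1: inc R0 by 4 -> R0=(4,0,0,0) value=4
Op 2: inc R2 by 5 -> R2=(0,0,5,0) value=5
Op 3: merge R1<->R3 -> R1=(0,0,0,0) R3=(0,0,0,0)
Op 4: merge R0<->R1 -> R0=(4,0,0,0) R1=(4,0,0,0)
Op 5: merge R2<->R1 -> R2=(4,0,5,0) R1=(4,0,5,0)
Op 6: inc R2 by 1 -> R2=(4,0,6,0) value=10
Op 7: inc R0 by 2 -> R0=(6,0,0,0) value=6
Op 8: merge R0<->R1 -> R0=(6,0,5,0) R1=(6,0,5,0)
Op 9: inc R3 by 2 -> R3=(0,0,0,2) value=2
Op 10: merge R0<->R2 -> R0=(6,0,6,0) R2=(6,0,6,0)
Op 11: inc R3 by 4 -> R3=(0,0,0,6) value=6
Op 12: inc R2 by 1 -> R2=(6,0,7,0) value=13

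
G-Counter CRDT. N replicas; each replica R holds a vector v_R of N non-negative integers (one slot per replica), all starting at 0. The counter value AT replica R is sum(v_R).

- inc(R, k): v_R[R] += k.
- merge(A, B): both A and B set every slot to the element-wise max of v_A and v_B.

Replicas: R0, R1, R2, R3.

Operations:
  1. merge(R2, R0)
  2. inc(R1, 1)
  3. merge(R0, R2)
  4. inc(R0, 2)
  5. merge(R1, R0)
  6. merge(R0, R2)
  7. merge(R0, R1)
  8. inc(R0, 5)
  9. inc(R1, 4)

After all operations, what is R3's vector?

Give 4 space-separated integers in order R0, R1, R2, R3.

Op 1: merge R2<->R0 -> R2=(0,0,0,0) R0=(0,0,0,0)
Op 2: inc R1 by 1 -> R1=(0,1,0,0) value=1
Op 3: merge R0<->R2 -> R0=(0,0,0,0) R2=(0,0,0,0)
Op 4: inc R0 by 2 -> R0=(2,0,0,0) value=2
Op 5: merge R1<->R0 -> R1=(2,1,0,0) R0=(2,1,0,0)
Op 6: merge R0<->R2 -> R0=(2,1,0,0) R2=(2,1,0,0)
Op 7: merge R0<->R1 -> R0=(2,1,0,0) R1=(2,1,0,0)
Op 8: inc R0 by 5 -> R0=(7,1,0,0) value=8
Op 9: inc R1 by 4 -> R1=(2,5,0,0) value=7

Answer: 0 0 0 0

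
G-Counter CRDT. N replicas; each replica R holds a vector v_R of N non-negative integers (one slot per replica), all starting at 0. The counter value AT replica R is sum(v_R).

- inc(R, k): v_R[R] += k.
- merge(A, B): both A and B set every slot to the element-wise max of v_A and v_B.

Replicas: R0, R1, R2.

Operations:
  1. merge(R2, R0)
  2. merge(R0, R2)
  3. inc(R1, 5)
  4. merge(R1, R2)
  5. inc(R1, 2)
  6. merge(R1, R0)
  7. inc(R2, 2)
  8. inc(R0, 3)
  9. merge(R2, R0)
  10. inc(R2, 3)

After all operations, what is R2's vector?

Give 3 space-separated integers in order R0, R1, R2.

Answer: 3 7 5

Derivation:
Op 1: merge R2<->R0 -> R2=(0,0,0) R0=(0,0,0)
Op 2: merge R0<->R2 -> R0=(0,0,0) R2=(0,0,0)
Op 3: inc R1 by 5 -> R1=(0,5,0) value=5
Op 4: merge R1<->R2 -> R1=(0,5,0) R2=(0,5,0)
Op 5: inc R1 by 2 -> R1=(0,7,0) value=7
Op 6: merge R1<->R0 -> R1=(0,7,0) R0=(0,7,0)
Op 7: inc R2 by 2 -> R2=(0,5,2) value=7
Op 8: inc R0 by 3 -> R0=(3,7,0) value=10
Op 9: merge R2<->R0 -> R2=(3,7,2) R0=(3,7,2)
Op 10: inc R2 by 3 -> R2=(3,7,5) value=15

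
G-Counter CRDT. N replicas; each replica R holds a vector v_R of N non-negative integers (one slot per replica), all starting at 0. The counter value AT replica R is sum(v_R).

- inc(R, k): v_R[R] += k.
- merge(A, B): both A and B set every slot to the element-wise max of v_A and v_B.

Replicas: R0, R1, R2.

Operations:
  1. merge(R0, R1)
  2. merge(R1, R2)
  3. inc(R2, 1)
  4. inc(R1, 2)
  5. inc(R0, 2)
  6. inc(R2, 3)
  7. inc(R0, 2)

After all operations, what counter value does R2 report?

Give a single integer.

Answer: 4

Derivation:
Op 1: merge R0<->R1 -> R0=(0,0,0) R1=(0,0,0)
Op 2: merge R1<->R2 -> R1=(0,0,0) R2=(0,0,0)
Op 3: inc R2 by 1 -> R2=(0,0,1) value=1
Op 4: inc R1 by 2 -> R1=(0,2,0) value=2
Op 5: inc R0 by 2 -> R0=(2,0,0) value=2
Op 6: inc R2 by 3 -> R2=(0,0,4) value=4
Op 7: inc R0 by 2 -> R0=(4,0,0) value=4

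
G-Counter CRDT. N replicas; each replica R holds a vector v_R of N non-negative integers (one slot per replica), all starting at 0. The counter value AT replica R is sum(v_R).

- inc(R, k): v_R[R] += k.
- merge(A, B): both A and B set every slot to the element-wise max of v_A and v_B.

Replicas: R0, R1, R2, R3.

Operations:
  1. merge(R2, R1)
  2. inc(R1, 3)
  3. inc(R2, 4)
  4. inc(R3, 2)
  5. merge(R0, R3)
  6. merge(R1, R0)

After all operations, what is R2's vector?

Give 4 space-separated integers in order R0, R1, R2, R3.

Answer: 0 0 4 0

Derivation:
Op 1: merge R2<->R1 -> R2=(0,0,0,0) R1=(0,0,0,0)
Op 2: inc R1 by 3 -> R1=(0,3,0,0) value=3
Op 3: inc R2 by 4 -> R2=(0,0,4,0) value=4
Op 4: inc R3 by 2 -> R3=(0,0,0,2) value=2
Op 5: merge R0<->R3 -> R0=(0,0,0,2) R3=(0,0,0,2)
Op 6: merge R1<->R0 -> R1=(0,3,0,2) R0=(0,3,0,2)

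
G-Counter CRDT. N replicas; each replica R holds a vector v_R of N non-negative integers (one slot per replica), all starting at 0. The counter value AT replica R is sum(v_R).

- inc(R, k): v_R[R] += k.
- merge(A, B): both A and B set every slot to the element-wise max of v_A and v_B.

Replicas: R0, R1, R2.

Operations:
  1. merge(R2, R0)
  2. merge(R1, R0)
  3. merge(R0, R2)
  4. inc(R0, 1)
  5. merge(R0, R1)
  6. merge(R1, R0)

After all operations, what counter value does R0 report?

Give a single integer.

Answer: 1

Derivation:
Op 1: merge R2<->R0 -> R2=(0,0,0) R0=(0,0,0)
Op 2: merge R1<->R0 -> R1=(0,0,0) R0=(0,0,0)
Op 3: merge R0<->R2 -> R0=(0,0,0) R2=(0,0,0)
Op 4: inc R0 by 1 -> R0=(1,0,0) value=1
Op 5: merge R0<->R1 -> R0=(1,0,0) R1=(1,0,0)
Op 6: merge R1<->R0 -> R1=(1,0,0) R0=(1,0,0)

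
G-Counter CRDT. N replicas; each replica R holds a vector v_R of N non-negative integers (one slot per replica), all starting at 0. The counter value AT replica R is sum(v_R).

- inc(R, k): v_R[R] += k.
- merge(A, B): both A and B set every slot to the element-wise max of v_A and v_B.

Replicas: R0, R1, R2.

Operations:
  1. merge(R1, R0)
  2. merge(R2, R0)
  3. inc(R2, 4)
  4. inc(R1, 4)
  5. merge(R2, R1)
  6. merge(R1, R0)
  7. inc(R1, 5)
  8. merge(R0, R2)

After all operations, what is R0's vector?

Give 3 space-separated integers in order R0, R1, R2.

Op 1: merge R1<->R0 -> R1=(0,0,0) R0=(0,0,0)
Op 2: merge R2<->R0 -> R2=(0,0,0) R0=(0,0,0)
Op 3: inc R2 by 4 -> R2=(0,0,4) value=4
Op 4: inc R1 by 4 -> R1=(0,4,0) value=4
Op 5: merge R2<->R1 -> R2=(0,4,4) R1=(0,4,4)
Op 6: merge R1<->R0 -> R1=(0,4,4) R0=(0,4,4)
Op 7: inc R1 by 5 -> R1=(0,9,4) value=13
Op 8: merge R0<->R2 -> R0=(0,4,4) R2=(0,4,4)

Answer: 0 4 4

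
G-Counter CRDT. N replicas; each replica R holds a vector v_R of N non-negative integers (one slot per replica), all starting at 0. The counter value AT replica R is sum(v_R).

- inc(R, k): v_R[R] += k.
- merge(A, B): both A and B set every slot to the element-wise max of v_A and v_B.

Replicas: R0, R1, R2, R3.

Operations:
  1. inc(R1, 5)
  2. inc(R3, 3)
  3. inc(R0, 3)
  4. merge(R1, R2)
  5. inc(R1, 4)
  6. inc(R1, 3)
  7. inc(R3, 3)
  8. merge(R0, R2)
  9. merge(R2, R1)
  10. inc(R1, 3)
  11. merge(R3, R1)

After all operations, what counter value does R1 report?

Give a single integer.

Op 1: inc R1 by 5 -> R1=(0,5,0,0) value=5
Op 2: inc R3 by 3 -> R3=(0,0,0,3) value=3
Op 3: inc R0 by 3 -> R0=(3,0,0,0) value=3
Op 4: merge R1<->R2 -> R1=(0,5,0,0) R2=(0,5,0,0)
Op 5: inc R1 by 4 -> R1=(0,9,0,0) value=9
Op 6: inc R1 by 3 -> R1=(0,12,0,0) value=12
Op 7: inc R3 by 3 -> R3=(0,0,0,6) value=6
Op 8: merge R0<->R2 -> R0=(3,5,0,0) R2=(3,5,0,0)
Op 9: merge R2<->R1 -> R2=(3,12,0,0) R1=(3,12,0,0)
Op 10: inc R1 by 3 -> R1=(3,15,0,0) value=18
Op 11: merge R3<->R1 -> R3=(3,15,0,6) R1=(3,15,0,6)

Answer: 24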